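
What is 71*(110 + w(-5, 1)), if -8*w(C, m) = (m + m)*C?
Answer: 31595/4 ≈ 7898.8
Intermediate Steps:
w(C, m) = -C*m/4 (w(C, m) = -(m + m)*C/8 = -2*m*C/8 = -C*m/4)
71*(110 + w(-5, 1)) = 71*(110 - 1/4*(-5)*1) = 71*(110 + 5/4) = 71*(445/4) = 31595/4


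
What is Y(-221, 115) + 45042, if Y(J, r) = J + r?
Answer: 44936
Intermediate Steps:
Y(-221, 115) + 45042 = (-221 + 115) + 45042 = -106 + 45042 = 44936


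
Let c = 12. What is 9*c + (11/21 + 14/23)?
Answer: 52711/483 ≈ 109.13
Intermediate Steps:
9*c + (11/21 + 14/23) = 9*12 + (11/21 + 14/23) = 108 + (11*(1/21) + 14*(1/23)) = 108 + (11/21 + 14/23) = 108 + 547/483 = 52711/483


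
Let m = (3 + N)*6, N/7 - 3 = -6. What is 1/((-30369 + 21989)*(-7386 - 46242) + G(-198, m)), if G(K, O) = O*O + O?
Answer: 1/449414196 ≈ 2.2251e-9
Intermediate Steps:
N = -21 (N = 21 + 7*(-6) = 21 - 42 = -21)
m = -108 (m = (3 - 21)*6 = -18*6 = -108)
G(K, O) = O + O² (G(K, O) = O² + O = O + O²)
1/((-30369 + 21989)*(-7386 - 46242) + G(-198, m)) = 1/((-30369 + 21989)*(-7386 - 46242) - 108*(1 - 108)) = 1/(-8380*(-53628) - 108*(-107)) = 1/(449402640 + 11556) = 1/449414196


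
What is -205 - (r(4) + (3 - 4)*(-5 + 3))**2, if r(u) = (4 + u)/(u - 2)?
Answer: -241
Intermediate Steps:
r(u) = (4 + u)/(-2 + u)
-205 - (r(4) + (3 - 4)*(-5 + 3))**2 = -205 - ((4 + 4)/(-2 + 4) + (3 - 4)*(-5 + 3))**2 = -205 - (8/2 - 1*(-2))**2 = -205 - ((1/2)*8 + 2)**2 = -205 - (4 + 2)**2 = -205 - 1*6**2 = -205 - 1*36 = -205 - 36 = -241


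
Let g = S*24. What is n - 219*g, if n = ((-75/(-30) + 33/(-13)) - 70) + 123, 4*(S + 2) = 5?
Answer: 103869/26 ≈ 3995.0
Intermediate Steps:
S = -¾ (S = -2 + (¼)*5 = -2 + 5/4 = -¾ ≈ -0.75000)
g = -18 (g = -¾*24 = -18)
n = 1377/26 (n = ((-75*(-1/30) + 33*(-1/13)) - 70) + 123 = ((5/2 - 33/13) - 70) + 123 = (-1/26 - 70) + 123 = -1821/26 + 123 = 1377/26 ≈ 52.962)
n - 219*g = 1377/26 - 219*(-18) = 1377/26 + 3942 = 103869/26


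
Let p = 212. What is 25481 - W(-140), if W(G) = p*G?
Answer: 55161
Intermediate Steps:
W(G) = 212*G
25481 - W(-140) = 25481 - 212*(-140) = 25481 - 1*(-29680) = 25481 + 29680 = 55161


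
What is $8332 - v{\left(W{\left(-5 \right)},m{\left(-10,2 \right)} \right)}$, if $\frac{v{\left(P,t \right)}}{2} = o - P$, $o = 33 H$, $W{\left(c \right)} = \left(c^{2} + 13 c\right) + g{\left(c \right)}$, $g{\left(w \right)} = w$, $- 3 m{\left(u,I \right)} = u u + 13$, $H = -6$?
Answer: $8638$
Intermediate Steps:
$m{\left(u,I \right)} = - \frac{13}{3} - \frac{u^{2}}{3}$ ($m{\left(u,I \right)} = - \frac{u u + 13}{3} = - \frac{u^{2} + 13}{3} = - \frac{13 + u^{2}}{3} = - \frac{13}{3} - \frac{u^{2}}{3}$)
$W{\left(c \right)} = c^{2} + 14 c$ ($W{\left(c \right)} = \left(c^{2} + 13 c\right) + c = c^{2} + 14 c$)
$o = -198$ ($o = 33 \left(-6\right) = -198$)
$v{\left(P,t \right)} = -396 - 2 P$ ($v{\left(P,t \right)} = 2 \left(-198 - P\right) = -396 - 2 P$)
$8332 - v{\left(W{\left(-5 \right)},m{\left(-10,2 \right)} \right)} = 8332 - \left(-396 - 2 \left(- 5 \left(14 - 5\right)\right)\right) = 8332 - \left(-396 - 2 \left(\left(-5\right) 9\right)\right) = 8332 - \left(-396 - -90\right) = 8332 - \left(-396 + 90\right) = 8332 - -306 = 8332 + 306 = 8638$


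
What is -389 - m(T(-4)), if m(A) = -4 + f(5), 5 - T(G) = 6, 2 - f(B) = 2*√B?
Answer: -387 + 2*√5 ≈ -382.53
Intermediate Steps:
f(B) = 2 - 2*√B
T(G) = -1 (T(G) = 5 - 1*6 = 5 - 6 = -1)
m(A) = -2 - 2*√5 (m(A) = -4 + (2 - 2*√5) = -2 - 2*√5)
-389 - m(T(-4)) = -389 - (-2 - 2*√5) = -389 + (2 + 2*√5) = -387 + 2*√5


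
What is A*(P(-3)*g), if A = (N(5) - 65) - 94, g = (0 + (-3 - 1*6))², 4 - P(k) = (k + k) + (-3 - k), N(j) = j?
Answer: -124740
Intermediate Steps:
P(k) = 7 - k (P(k) = 4 - ((k + k) + (-3 - k)) = 4 - (2*k + (-3 - k)) = 4 - (-3 + k) = 4 + (3 - k) = 7 - k)
g = 81 (g = (0 + (-3 - 6))² = (0 - 9)² = (-9)² = 81)
A = -154 (A = (5 - 65) - 94 = -60 - 94 = -154)
A*(P(-3)*g) = -154*(7 - 1*(-3))*81 = -154*(7 + 3)*81 = -1540*81 = -154*810 = -124740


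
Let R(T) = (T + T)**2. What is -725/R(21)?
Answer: -725/1764 ≈ -0.41100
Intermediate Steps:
R(T) = 4*T**2 (R(T) = (2*T)**2 = 4*T**2)
-725/R(21) = -725/(4*21**2) = -725/(4*441) = -725/1764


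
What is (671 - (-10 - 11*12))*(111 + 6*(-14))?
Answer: 21951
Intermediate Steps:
(671 - (-10 - 11*12))*(111 + 6*(-14)) = (671 - (-10 - 132))*(111 - 84) = (671 - 1*(-142))*27 = (671 + 142)*27 = 813*27 = 21951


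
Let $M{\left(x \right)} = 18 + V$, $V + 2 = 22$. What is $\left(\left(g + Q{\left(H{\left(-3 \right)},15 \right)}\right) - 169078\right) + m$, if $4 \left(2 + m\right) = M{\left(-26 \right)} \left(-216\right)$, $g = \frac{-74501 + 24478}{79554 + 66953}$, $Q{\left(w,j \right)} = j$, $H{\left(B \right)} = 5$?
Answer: $- \frac{25069888342}{146507} \approx -1.7112 \cdot 10^{5}$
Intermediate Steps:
$V = 20$ ($V = -2 + 22 = 20$)
$M{\left(x \right)} = 38$ ($M{\left(x \right)} = 18 + 20 = 38$)
$g = - \frac{50023}{146507} \approx -0.34144$
$m = -2054$ ($m = -2 + \frac{38 \left(-216\right)}{4} = -2 + \frac{1}{4} \left(-8208\right) = -2 - 2052 = -2054$)
$\left(\left(g + Q{\left(H{\left(-3 \right)},15 \right)}\right) - 169078\right) + m = \left(\left(- \frac{50023}{146507} + 15\right) - 169078\right) - 2054 = \left(\frac{2147582}{146507} - 169078\right) - 2054 = - \frac{24768962964}{146507} - 2054 = - \frac{25069888342}{146507}$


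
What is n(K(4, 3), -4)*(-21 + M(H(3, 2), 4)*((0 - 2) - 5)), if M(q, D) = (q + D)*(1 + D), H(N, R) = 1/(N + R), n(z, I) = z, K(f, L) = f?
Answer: -672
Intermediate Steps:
M(q, D) = (1 + D)*(D + q) (M(q, D) = (D + q)*(1 + D) = (1 + D)*(D + q))
n(K(4, 3), -4)*(-21 + M(H(3, 2), 4)*((0 - 2) - 5)) = 4*(-21 + (4 + 1/(3 + 2) + 4² + 4/(3 + 2))*((0 - 2) - 5)) = 4*(-21 + (4 + 1/5 + 16 + 4/5)*(-2 - 5)) = 4*(-21 + (4 + ⅕ + 16 + 4*(⅕))*(-7)) = 4*(-21 + (4 + ⅕ + 16 + ⅘)*(-7)) = 4*(-21 + 21*(-7)) = 4*(-21 - 147) = 4*(-168) = -672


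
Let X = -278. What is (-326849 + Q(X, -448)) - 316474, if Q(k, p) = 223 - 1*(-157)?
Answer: -642943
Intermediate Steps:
Q(k, p) = 380 (Q(k, p) = 223 + 157 = 380)
(-326849 + Q(X, -448)) - 316474 = (-326849 + 380) - 316474 = -326469 - 316474 = -642943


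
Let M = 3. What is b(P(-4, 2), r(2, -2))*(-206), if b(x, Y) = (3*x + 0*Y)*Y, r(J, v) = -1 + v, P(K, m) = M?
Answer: 5562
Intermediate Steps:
P(K, m) = 3
b(x, Y) = 3*Y*x (b(x, Y) = (3*x + 0)*Y = (3*x)*Y = 3*Y*x)
b(P(-4, 2), r(2, -2))*(-206) = (3*(-1 - 2)*3)*(-206) = (3*(-3)*3)*(-206) = -27*(-206) = 5562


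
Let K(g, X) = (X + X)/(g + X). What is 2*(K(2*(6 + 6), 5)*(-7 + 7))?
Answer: 0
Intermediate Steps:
K(g, X) = 2*X/(X + g) (K(g, X) = (2*X)/(X + g) = 2*X/(X + g))
2*(K(2*(6 + 6), 5)*(-7 + 7)) = 2*((2*5/(5 + 2*(6 + 6)))*(-7 + 7)) = 2*((2*5/(5 + 2*12))*0) = 2*((2*5/(5 + 24))*0) = 2*((2*5/29)*0) = 2*((2*5*(1/29))*0) = 2*((10/29)*0) = 2*0 = 0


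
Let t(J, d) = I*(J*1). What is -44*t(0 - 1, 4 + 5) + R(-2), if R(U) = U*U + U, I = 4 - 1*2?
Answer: 90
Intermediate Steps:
I = 2 (I = 4 - 2 = 2)
t(J, d) = 2*J (t(J, d) = 2*(J*1) = 2*J)
R(U) = U + U² (R(U) = U² + U = U + U²)
-44*t(0 - 1, 4 + 5) + R(-2) = -88*(0 - 1) - 2*(1 - 2) = -88*(-1) - 2*(-1) = -44*(-2) + 2 = 88 + 2 = 90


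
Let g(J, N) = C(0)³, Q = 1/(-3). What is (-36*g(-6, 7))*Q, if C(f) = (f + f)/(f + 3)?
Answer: 0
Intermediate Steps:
C(f) = 2*f/(3 + f) (C(f) = (2*f)/(3 + f) = 2*f/(3 + f))
Q = -⅓ ≈ -0.33333
g(J, N) = 0 (g(J, N) = (2*0/(3 + 0))³ = (2*0/3)³ = (2*0*(⅓))³ = 0³ = 0)
(-36*g(-6, 7))*Q = -36*0*(-⅓) = 0*(-⅓) = 0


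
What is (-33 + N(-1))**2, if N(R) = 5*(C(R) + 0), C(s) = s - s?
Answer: 1089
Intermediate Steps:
C(s) = 0
N(R) = 0 (N(R) = 5*(0 + 0) = 5*0 = 0)
(-33 + N(-1))**2 = (-33 + 0)**2 = (-33)**2 = 1089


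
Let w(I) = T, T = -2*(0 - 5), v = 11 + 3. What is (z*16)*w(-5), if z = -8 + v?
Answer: 960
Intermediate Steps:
v = 14
z = 6 (z = -8 + 14 = 6)
T = 10 (T = -2*(-5) = 10)
w(I) = 10
(z*16)*w(-5) = (6*16)*10 = 96*10 = 960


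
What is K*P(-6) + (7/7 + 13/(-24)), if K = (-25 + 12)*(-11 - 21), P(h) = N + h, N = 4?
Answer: -19957/24 ≈ -831.54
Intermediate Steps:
P(h) = 4 + h
K = 416 (K = -13*(-32) = 416)
K*P(-6) + (7/7 + 13/(-24)) = 416*(4 - 6) + (7/7 + 13/(-24)) = 416*(-2) + (7*(⅐) + 13*(-1/24)) = -832 + (1 - 13/24) = -832 + 11/24 = -19957/24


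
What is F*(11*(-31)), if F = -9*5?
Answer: 15345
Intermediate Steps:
F = -45
F*(11*(-31)) = -495*(-31) = -45*(-341) = 15345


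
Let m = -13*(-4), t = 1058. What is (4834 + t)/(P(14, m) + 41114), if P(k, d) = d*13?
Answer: 982/6965 ≈ 0.14099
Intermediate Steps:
m = 52
P(k, d) = 13*d
(4834 + t)/(P(14, m) + 41114) = (4834 + 1058)/(13*52 + 41114) = 5892/(676 + 41114) = 5892/41790 = 5892*(1/41790) = 982/6965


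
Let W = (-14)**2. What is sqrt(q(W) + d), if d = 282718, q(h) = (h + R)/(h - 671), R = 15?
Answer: sqrt(2551525941)/95 ≈ 531.71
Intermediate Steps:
W = 196
q(h) = (15 + h)/(-671 + h) (q(h) = (h + 15)/(h - 671) = (15 + h)/(-671 + h))
sqrt(q(W) + d) = sqrt((15 + 196)/(-671 + 196) + 282718) = sqrt(211/(-475) + 282718) = sqrt(-1/475*211 + 282718) = sqrt(-211/475 + 282718) = sqrt(134290839/475) = sqrt(2551525941)/95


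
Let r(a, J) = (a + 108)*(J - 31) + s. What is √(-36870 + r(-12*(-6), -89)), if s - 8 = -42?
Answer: 2*I*√14626 ≈ 241.88*I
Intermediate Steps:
s = -34 (s = 8 - 42 = -34)
r(a, J) = -34 + (-31 + J)*(108 + a) (r(a, J) = (a + 108)*(J - 31) - 34 = (108 + a)*(-31 + J) - 34 = (-31 + J)*(108 + a) - 34 = -34 + (-31 + J)*(108 + a))
√(-36870 + r(-12*(-6), -89)) = √(-36870 + (-3382 - (-372)*(-6) + 108*(-89) - (-1068)*(-6))) = √(-36870 + (-3382 - 31*72 - 9612 - 89*72)) = √(-36870 + (-3382 - 2232 - 9612 - 6408)) = √(-36870 - 21634) = √(-58504) = 2*I*√14626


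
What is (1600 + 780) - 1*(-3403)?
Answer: 5783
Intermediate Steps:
(1600 + 780) - 1*(-3403) = 2380 + 3403 = 5783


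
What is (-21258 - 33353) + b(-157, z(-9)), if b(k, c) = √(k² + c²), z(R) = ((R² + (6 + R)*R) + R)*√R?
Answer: -54611 + 2*I*√15890 ≈ -54611.0 + 252.11*I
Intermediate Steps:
z(R) = √R*(R + R² + R*(6 + R)) (z(R) = ((R² + R*(6 + R)) + R)*√R = (R + R² + R*(6 + R))*√R = √R*(R + R² + R*(6 + R)))
b(k, c) = √(c² + k²)
(-21258 - 33353) + b(-157, z(-9)) = (-21258 - 33353) + √(((-9)^(3/2)*(7 + 2*(-9)))² + (-157)²) = -54611 + √(((-27*I)*(7 - 18))² + 24649) = -54611 + √((-27*I*(-11))² + 24649) = -54611 + √((297*I)² + 24649) = -54611 + √(-88209 + 24649) = -54611 + √(-63560) = -54611 + 2*I*√15890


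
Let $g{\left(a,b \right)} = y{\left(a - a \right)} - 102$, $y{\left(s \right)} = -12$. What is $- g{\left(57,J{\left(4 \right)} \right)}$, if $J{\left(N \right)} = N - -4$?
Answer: $114$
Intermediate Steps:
$J{\left(N \right)} = 4 + N$ ($J{\left(N \right)} = N + 4 = 4 + N$)
$g{\left(a,b \right)} = -114$ ($g{\left(a,b \right)} = -12 - 102 = -114$)
$- g{\left(57,J{\left(4 \right)} \right)} = \left(-1\right) \left(-114\right) = 114$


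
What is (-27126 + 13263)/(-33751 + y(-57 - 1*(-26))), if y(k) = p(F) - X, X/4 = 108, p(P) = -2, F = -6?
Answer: 4621/11395 ≈ 0.40553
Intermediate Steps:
X = 432 (X = 4*108 = 432)
y(k) = -434 (y(k) = -2 - 1*432 = -2 - 432 = -434)
(-27126 + 13263)/(-33751 + y(-57 - 1*(-26))) = (-27126 + 13263)/(-33751 - 434) = -13863/(-34185) = -13863*(-1/34185) = 4621/11395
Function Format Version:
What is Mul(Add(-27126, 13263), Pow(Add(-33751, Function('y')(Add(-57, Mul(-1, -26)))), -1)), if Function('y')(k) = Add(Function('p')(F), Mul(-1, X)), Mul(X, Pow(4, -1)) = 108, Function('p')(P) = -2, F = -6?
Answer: Rational(4621, 11395) ≈ 0.40553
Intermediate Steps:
X = 432 (X = Mul(4, 108) = 432)
Function('y')(k) = -434 (Function('y')(k) = Add(-2, Mul(-1, 432)) = Add(-2, -432) = -434)
Mul(Add(-27126, 13263), Pow(Add(-33751, Function('y')(Add(-57, Mul(-1, -26)))), -1)) = Mul(Add(-27126, 13263), Pow(Add(-33751, -434), -1)) = Mul(-13863, Pow(-34185, -1)) = Mul(-13863, Rational(-1, 34185)) = Rational(4621, 11395)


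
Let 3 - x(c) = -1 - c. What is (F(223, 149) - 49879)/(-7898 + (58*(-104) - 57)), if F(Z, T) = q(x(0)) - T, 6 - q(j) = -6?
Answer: 50016/13987 ≈ 3.5759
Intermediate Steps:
x(c) = 4 + c (x(c) = 3 - (-1 - c) = 3 + (1 + c) = 4 + c)
q(j) = 12 (q(j) = 6 - 1*(-6) = 6 + 6 = 12)
F(Z, T) = 12 - T
(F(223, 149) - 49879)/(-7898 + (58*(-104) - 57)) = ((12 - 1*149) - 49879)/(-7898 + (58*(-104) - 57)) = ((12 - 149) - 49879)/(-7898 + (-6032 - 57)) = (-137 - 49879)/(-7898 - 6089) = -50016/(-13987) = -50016*(-1/13987) = 50016/13987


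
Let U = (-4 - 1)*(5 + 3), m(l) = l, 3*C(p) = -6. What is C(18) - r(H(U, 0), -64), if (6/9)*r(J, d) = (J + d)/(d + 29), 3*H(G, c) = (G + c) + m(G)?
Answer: -206/35 ≈ -5.8857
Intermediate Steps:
C(p) = -2 (C(p) = (⅓)*(-6) = -2)
U = -40 (U = -5*8 = -40)
H(G, c) = c/3 + 2*G/3 (H(G, c) = ((G + c) + G)/3 = (c + 2*G)/3 = c/3 + 2*G/3)
r(J, d) = 3*(J + d)/(2*(29 + d)) (r(J, d) = 3*((J + d)/(d + 29))/2 = 3*((J + d)/(29 + d))/2 = 3*(J + d)/(2*(29 + d)))
C(18) - r(H(U, 0), -64) = -2 - 3*(((⅓)*0 + (⅔)*(-40)) - 64)/(2*(29 - 64)) = -2 - 3*((0 - 80/3) - 64)/(2*(-35)) = -2 - 3*(-1)*(-80/3 - 64)/(2*35) = -2 - 3*(-1)*(-272)/(2*35*3) = -2 - 1*136/35 = -2 - 136/35 = -206/35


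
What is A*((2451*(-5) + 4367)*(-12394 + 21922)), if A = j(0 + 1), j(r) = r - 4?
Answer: 225470592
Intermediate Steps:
j(r) = -4 + r
A = -3 (A = -4 + (0 + 1) = -4 + 1 = -3)
A*((2451*(-5) + 4367)*(-12394 + 21922)) = -3*(2451*(-5) + 4367)*(-12394 + 21922) = -3*(-12255 + 4367)*9528 = -(-23664)*9528 = -3*(-75156864) = 225470592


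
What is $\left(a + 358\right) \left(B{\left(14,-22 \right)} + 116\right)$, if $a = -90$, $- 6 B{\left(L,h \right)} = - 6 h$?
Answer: $25192$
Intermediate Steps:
$B{\left(L,h \right)} = h$ ($B{\left(L,h \right)} = - \frac{\left(-6\right) h}{6} = h$)
$\left(a + 358\right) \left(B{\left(14,-22 \right)} + 116\right) = \left(-90 + 358\right) \left(-22 + 116\right) = 268 \cdot 94 = 25192$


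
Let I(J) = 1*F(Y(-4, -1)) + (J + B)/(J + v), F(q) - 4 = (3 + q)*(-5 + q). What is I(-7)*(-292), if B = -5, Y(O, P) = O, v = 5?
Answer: -5548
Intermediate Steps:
F(q) = 4 + (-5 + q)*(3 + q) (F(q) = 4 + (3 + q)*(-5 + q) = 4 + (-5 + q)*(3 + q))
I(J) = 13 + (-5 + J)/(5 + J) (I(J) = 1*(-11 + (-4)² - 2*(-4)) + (J - 5)/(J + 5) = 1*(-11 + 16 + 8) + (-5 + J)/(5 + J) = 1*13 + (-5 + J)/(5 + J) = 13 + (-5 + J)/(5 + J))
I(-7)*(-292) = (2*(30 + 7*(-7))/(5 - 7))*(-292) = (2*(30 - 49)/(-2))*(-292) = (2*(-½)*(-19))*(-292) = 19*(-292) = -5548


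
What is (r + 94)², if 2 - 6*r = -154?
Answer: 14400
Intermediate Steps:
r = 26 (r = ⅓ - ⅙*(-154) = ⅓ + 77/3 = 26)
(r + 94)² = (26 + 94)² = 120² = 14400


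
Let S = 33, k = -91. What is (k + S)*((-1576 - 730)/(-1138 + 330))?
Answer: -33437/202 ≈ -165.53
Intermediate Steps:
(k + S)*((-1576 - 730)/(-1138 + 330)) = (-91 + 33)*((-1576 - 730)/(-1138 + 330)) = -(-133748)/(-808) = -(-133748)*(-1)/808 = -58*1153/404 = -33437/202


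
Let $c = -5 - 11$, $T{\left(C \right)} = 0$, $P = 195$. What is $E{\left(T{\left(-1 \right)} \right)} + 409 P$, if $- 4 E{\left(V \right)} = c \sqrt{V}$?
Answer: $79755$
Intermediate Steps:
$c = -16$ ($c = -5 - 11 = -16$)
$E{\left(V \right)} = 4 \sqrt{V}$ ($E{\left(V \right)} = - \frac{\left(-16\right) \sqrt{V}}{4} = 4 \sqrt{V}$)
$E{\left(T{\left(-1 \right)} \right)} + 409 P = 4 \sqrt{0} + 409 \cdot 195 = 4 \cdot 0 + 79755 = 0 + 79755 = 79755$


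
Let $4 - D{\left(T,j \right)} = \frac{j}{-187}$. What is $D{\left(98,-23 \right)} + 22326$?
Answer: $\frac{4175687}{187} \approx 22330.0$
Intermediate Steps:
$D{\left(T,j \right)} = 4 + \frac{j}{187}$ ($D{\left(T,j \right)} = 4 - \frac{j}{-187} = 4 - j \left(- \frac{1}{187}\right) = 4 - - \frac{j}{187} = 4 + \frac{j}{187}$)
$D{\left(98,-23 \right)} + 22326 = \left(4 + \frac{1}{187} \left(-23\right)\right) + 22326 = \left(4 - \frac{23}{187}\right) + 22326 = \frac{725}{187} + 22326 = \frac{4175687}{187}$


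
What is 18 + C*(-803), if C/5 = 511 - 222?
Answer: -1160317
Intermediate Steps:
C = 1445 (C = 5*(511 - 222) = 5*289 = 1445)
18 + C*(-803) = 18 + 1445*(-803) = 18 - 1160335 = -1160317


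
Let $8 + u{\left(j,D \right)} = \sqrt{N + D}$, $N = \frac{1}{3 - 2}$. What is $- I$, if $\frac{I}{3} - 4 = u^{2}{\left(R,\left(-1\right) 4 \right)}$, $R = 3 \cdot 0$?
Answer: $-195 + 48 i \sqrt{3} \approx -195.0 + 83.138 i$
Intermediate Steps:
$N = 1$ ($N = 1^{-1} = 1$)
$R = 0$
$u{\left(j,D \right)} = -8 + \sqrt{1 + D}$
$I = 12 + 3 \left(-8 + i \sqrt{3}\right)^{2}$ ($I = 12 + 3 \left(-8 + \sqrt{1 - 4}\right)^{2} = 12 + 3 \left(-8 + \sqrt{-3}\right)^{2} = 12 + 3 \left(-8 + i \sqrt{3}\right)^{2} \approx 195.0 - 83.138 i$)
$- I = - (195 - 48 i \sqrt{3}) = -195 + 48 i \sqrt{3}$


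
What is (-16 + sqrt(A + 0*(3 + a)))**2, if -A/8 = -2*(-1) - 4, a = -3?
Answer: 144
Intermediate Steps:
A = 16 (A = -8*(-2*(-1) - 4) = -8*(2 - 4) = -8*(-2) = 16)
(-16 + sqrt(A + 0*(3 + a)))**2 = (-16 + sqrt(16 + 0*(3 - 3)))**2 = (-16 + sqrt(16 + 0*0))**2 = (-16 + sqrt(16 + 0))**2 = (-16 + sqrt(16))**2 = (-16 + 4)**2 = (-12)**2 = 144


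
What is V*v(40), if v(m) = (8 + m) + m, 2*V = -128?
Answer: -5632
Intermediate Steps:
V = -64 (V = (1/2)*(-128) = -64)
v(m) = 8 + 2*m
V*v(40) = -64*(8 + 2*40) = -64*(8 + 80) = -64*88 = -5632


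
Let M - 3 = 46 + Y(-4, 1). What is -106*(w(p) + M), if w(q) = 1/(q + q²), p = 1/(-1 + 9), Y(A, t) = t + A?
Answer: -50668/9 ≈ -5629.8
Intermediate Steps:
Y(A, t) = A + t
p = ⅛ (p = 1/8 = ⅛ ≈ 0.12500)
M = 46 (M = 3 + (46 + (-4 + 1)) = 3 + (46 - 3) = 3 + 43 = 46)
-106*(w(p) + M) = -106*(1/((⅛)*(1 + ⅛)) + 46) = -106*(8/(9/8) + 46) = -106*(8*(8/9) + 46) = -106*(64/9 + 46) = -106*478/9 = -50668/9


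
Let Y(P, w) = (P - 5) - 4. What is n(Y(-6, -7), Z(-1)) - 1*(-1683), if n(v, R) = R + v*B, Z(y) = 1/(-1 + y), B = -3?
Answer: 3455/2 ≈ 1727.5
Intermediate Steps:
Y(P, w) = -9 + P (Y(P, w) = (-5 + P) - 4 = -9 + P)
n(v, R) = R - 3*v (n(v, R) = R + v*(-3) = R - 3*v)
n(Y(-6, -7), Z(-1)) - 1*(-1683) = (1/(-1 - 1) - 3*(-9 - 6)) - 1*(-1683) = (1/(-2) - 3*(-15)) + 1683 = (-½ + 45) + 1683 = 89/2 + 1683 = 3455/2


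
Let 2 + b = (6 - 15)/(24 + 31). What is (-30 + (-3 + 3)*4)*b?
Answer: 714/11 ≈ 64.909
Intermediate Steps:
b = -119/55 (b = -2 + (6 - 15)/(24 + 31) = -2 - 9/55 = -119/55 ≈ -2.1636)
(-30 + (-3 + 3)*4)*b = (-30 + (-3 + 3)*4)*(-119/55) = (-30 + 0*4)*(-119/55) = (-30 + 0)*(-119/55) = -30*(-119/55) = 714/11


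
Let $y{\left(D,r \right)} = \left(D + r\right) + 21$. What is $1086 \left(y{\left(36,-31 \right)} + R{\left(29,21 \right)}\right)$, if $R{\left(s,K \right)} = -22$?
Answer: $4344$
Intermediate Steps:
$y{\left(D,r \right)} = 21 + D + r$
$1086 \left(y{\left(36,-31 \right)} + R{\left(29,21 \right)}\right) = 1086 \left(\left(21 + 36 - 31\right) - 22\right) = 1086 \left(26 - 22\right) = 1086 \cdot 4 = 4344$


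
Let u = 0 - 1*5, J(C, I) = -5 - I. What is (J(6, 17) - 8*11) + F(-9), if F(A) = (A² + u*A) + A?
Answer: 7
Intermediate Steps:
u = -5 (u = 0 - 5 = -5)
F(A) = A² - 4*A (F(A) = (A² - 5*A) + A = A² - 4*A)
(J(6, 17) - 8*11) + F(-9) = ((-5 - 1*17) - 8*11) - 9*(-4 - 9) = ((-5 - 17) - 88) - 9*(-13) = (-22 - 88) + 117 = -110 + 117 = 7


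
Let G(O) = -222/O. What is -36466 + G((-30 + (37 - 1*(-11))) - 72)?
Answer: -328157/9 ≈ -36462.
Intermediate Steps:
-36466 + G((-30 + (37 - 1*(-11))) - 72) = -36466 - 222/((-30 + (37 - 1*(-11))) - 72) = -36466 - 222/((-30 + (37 + 11)) - 72) = -36466 - 222/((-30 + 48) - 72) = -36466 - 222/(18 - 72) = -36466 - 222/(-54) = -36466 - 222*(-1/54) = -36466 + 37/9 = -328157/9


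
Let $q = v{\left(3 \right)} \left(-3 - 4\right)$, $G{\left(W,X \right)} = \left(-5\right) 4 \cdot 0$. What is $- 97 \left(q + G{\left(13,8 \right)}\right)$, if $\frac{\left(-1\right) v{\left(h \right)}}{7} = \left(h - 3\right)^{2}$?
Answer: $0$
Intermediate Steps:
$v{\left(h \right)} = - 7 \left(-3 + h\right)^{2}$ ($v{\left(h \right)} = - 7 \left(h - 3\right)^{2} = - 7 \left(-3 + h\right)^{2}$)
$G{\left(W,X \right)} = 0$ ($G{\left(W,X \right)} = \left(-20\right) 0 = 0$)
$q = 0$ ($q = - 7 \left(-3 + 3\right)^{2} \left(-3 - 4\right) = - 7 \cdot 0^{2} \left(-7\right) = \left(-7\right) 0 \left(-7\right) = 0 \left(-7\right) = 0$)
$- 97 \left(q + G{\left(13,8 \right)}\right) = - 97 \left(0 + 0\right) = \left(-97\right) 0 = 0$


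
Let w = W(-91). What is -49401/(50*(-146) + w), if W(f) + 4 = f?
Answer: 16467/2465 ≈ 6.6803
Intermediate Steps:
W(f) = -4 + f
w = -95 (w = -4 - 91 = -95)
-49401/(50*(-146) + w) = -49401/(50*(-146) - 95) = -49401/(-7300 - 95) = -49401/(-7395) = -49401*(-1/7395) = 16467/2465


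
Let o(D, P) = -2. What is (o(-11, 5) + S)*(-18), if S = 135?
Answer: -2394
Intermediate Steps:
(o(-11, 5) + S)*(-18) = (-2 + 135)*(-18) = 133*(-18) = -2394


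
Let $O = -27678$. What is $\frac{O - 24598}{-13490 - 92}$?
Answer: $\frac{26138}{6791} \approx 3.8489$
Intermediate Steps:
$\frac{O - 24598}{-13490 - 92} = \frac{-27678 - 24598}{-13490 - 92} = - \frac{52276}{-13582} = \left(-52276\right) \left(- \frac{1}{13582}\right) = \frac{26138}{6791}$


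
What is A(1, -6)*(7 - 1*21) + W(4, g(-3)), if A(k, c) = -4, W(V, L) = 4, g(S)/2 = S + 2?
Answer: 60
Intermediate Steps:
g(S) = 4 + 2*S (g(S) = 2*(S + 2) = 2*(2 + S) = 4 + 2*S)
A(1, -6)*(7 - 1*21) + W(4, g(-3)) = -4*(7 - 1*21) + 4 = -4*(7 - 21) + 4 = -4*(-14) + 4 = 56 + 4 = 60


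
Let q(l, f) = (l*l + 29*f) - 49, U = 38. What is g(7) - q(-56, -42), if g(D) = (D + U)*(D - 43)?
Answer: -3489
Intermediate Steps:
q(l, f) = -49 + l² + 29*f (q(l, f) = (l² + 29*f) - 49 = -49 + l² + 29*f)
g(D) = (-43 + D)*(38 + D) (g(D) = (D + 38)*(D - 43) = (38 + D)*(-43 + D) = (-43 + D)*(38 + D))
g(7) - q(-56, -42) = (-1634 + 7² - 5*7) - (-49 + (-56)² + 29*(-42)) = (-1634 + 49 - 35) - (-49 + 3136 - 1218) = -1620 - 1*1869 = -1620 - 1869 = -3489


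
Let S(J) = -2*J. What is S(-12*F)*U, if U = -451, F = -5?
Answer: 54120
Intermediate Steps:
S(-12*F)*U = -(-24)*(-5)*(-451) = -2*60*(-451) = -120*(-451) = 54120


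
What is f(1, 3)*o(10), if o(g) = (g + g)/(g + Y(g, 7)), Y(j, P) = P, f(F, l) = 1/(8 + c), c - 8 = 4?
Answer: 1/17 ≈ 0.058824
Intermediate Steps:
c = 12 (c = 8 + 4 = 12)
f(F, l) = 1/20 (f(F, l) = 1/(8 + 12) = 1/20)
o(g) = 2*g/(7 + g) (o(g) = (g + g)/(g + 7) = (2*g)/(7 + g) = 2*g/(7 + g))
f(1, 3)*o(10) = (2*10/(7 + 10))/20 = (2*10/17)/20 = (2*10*(1/17))/20 = (1/20)*(20/17) = 1/17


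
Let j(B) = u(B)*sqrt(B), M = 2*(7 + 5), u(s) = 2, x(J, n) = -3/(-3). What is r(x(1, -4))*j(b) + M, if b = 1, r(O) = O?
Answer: 26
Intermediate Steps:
x(J, n) = 1 (x(J, n) = -3*(-1/3) = 1)
M = 24 (M = 2*12 = 24)
j(B) = 2*sqrt(B)
r(x(1, -4))*j(b) + M = 1*(2*sqrt(1)) + 24 = 1*(2*1) + 24 = 1*2 + 24 = 2 + 24 = 26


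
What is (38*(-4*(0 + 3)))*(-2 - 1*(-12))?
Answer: -4560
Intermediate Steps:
(38*(-4*(0 + 3)))*(-2 - 1*(-12)) = (38*(-4*3))*(-2 + 12) = (38*(-12))*10 = -456*10 = -4560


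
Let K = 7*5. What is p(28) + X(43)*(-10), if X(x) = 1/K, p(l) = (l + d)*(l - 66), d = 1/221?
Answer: -1646716/1547 ≈ -1064.5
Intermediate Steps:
K = 35
d = 1/221 ≈ 0.0045249
p(l) = (-66 + l)*(1/221 + l) (p(l) = (l + 1/221)*(l - 66) = (1/221 + l)*(-66 + l) = (-66 + l)*(1/221 + l))
X(x) = 1/35
p(28) + X(43)*(-10) = (-66/221 + 28**2 - 14585/221*28) + (1/35)*(-10) = (-66/221 + 784 - 408380/221) - 2/7 = -235182/221 - 2/7 = -1646716/1547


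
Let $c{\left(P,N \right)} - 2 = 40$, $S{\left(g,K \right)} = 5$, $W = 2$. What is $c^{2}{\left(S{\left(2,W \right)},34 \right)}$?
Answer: $1764$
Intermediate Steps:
$c{\left(P,N \right)} = 42$ ($c{\left(P,N \right)} = 2 + 40 = 42$)
$c^{2}{\left(S{\left(2,W \right)},34 \right)} = 42^{2} = 1764$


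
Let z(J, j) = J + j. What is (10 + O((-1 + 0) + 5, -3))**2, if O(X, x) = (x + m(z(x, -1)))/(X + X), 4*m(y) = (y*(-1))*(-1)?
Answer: 361/4 ≈ 90.250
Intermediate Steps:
m(y) = y/4 (m(y) = ((y*(-1))*(-1))/4 = (-y*(-1))/4 = y/4)
O(X, x) = (-1/4 + 5*x/4)/(2*X) (O(X, x) = (x + (x - 1)/4)/(X + X) = (x + (-1 + x)/4)/((2*X)) = (x + (-1/4 + x/4))*(1/(2*X)) = (-1/4 + 5*x/4)*(1/(2*X)) = (-1/4 + 5*x/4)/(2*X))
(10 + O((-1 + 0) + 5, -3))**2 = (10 + (-1 + 5*(-3))/(8*((-1 + 0) + 5)))**2 = (10 + (-1 - 15)/(8*(-1 + 5)))**2 = (10 + (1/8)*(-16)/4)**2 = (10 + (1/8)*(1/4)*(-16))**2 = (10 - 1/2)**2 = (19/2)**2 = 361/4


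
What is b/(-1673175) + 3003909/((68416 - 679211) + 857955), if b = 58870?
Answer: 5727445865/472619352 ≈ 12.119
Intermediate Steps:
b/(-1673175) + 3003909/((68416 - 679211) + 857955) = 58870/(-1673175) + 3003909/((68416 - 679211) + 857955) = 58870*(-1/1673175) + 3003909/(-610795 + 857955) = -1682/47805 + 3003909/247160 = 5727445865/472619352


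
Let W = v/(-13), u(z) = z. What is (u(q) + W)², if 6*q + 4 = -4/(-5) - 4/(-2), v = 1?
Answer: 324/4225 ≈ 0.076686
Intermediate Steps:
q = -⅕ (q = -⅔ + (-4/(-5) - 4/(-2))/6 = -⅔ + (-4*(-⅕) - 4*(-½))/6 = -⅔ + (⅘ + 2)/6 = -⅔ + (⅙)*(14/5) = -⅔ + 7/15 = -⅕ ≈ -0.20000)
W = -1/13 (W = 1/(-13) = 1*(-1/13) = -1/13 ≈ -0.076923)
(u(q) + W)² = (-⅕ - 1/13)² = (-18/65)² = 324/4225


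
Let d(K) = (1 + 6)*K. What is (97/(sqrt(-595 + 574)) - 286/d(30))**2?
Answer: -4919276/11025 + 27742*I*sqrt(21)/2205 ≈ -446.19 + 57.655*I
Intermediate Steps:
d(K) = 7*K
(97/(sqrt(-595 + 574)) - 286/d(30))**2 = (97/(sqrt(-595 + 574)) - 286/(7*30))**2 = (97/(sqrt(-21)) - 286/210)**2 = (97/((I*sqrt(21))) - 286*1/210)**2 = (97*(-I*sqrt(21)/21) - 143/105)**2 = (-97*I*sqrt(21)/21 - 143/105)**2 = (-143/105 - 97*I*sqrt(21)/21)**2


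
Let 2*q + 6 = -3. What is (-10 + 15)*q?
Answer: -45/2 ≈ -22.500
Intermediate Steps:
q = -9/2 (q = -3 + (1/2)*(-3) = -3 - 3/2 = -9/2 ≈ -4.5000)
(-10 + 15)*q = (-10 + 15)*(-9/2) = 5*(-9/2) = -45/2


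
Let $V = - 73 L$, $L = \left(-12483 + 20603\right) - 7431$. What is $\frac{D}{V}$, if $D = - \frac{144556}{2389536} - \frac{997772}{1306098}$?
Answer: $\frac{35736339115}{2180213014985928} \approx 1.6391 \cdot 10^{-5}$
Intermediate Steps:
$L = 689$ ($L = 8120 - 7431 = 689$)
$V = -50297$ ($V = \left(-73\right) 689 = -50297$)
$D = - \frac{35736339115}{43346780424}$ ($D = \left(-144556\right) \frac{1}{2389536} - \frac{498886}{653049} = - \frac{36139}{597384} - \frac{498886}{653049} = - \frac{35736339115}{43346780424} \approx -0.82443$)
$\frac{D}{V} = - \frac{35736339115}{43346780424 \left(-50297\right)} = \left(- \frac{35736339115}{43346780424}\right) \left(- \frac{1}{50297}\right) = \frac{35736339115}{2180213014985928}$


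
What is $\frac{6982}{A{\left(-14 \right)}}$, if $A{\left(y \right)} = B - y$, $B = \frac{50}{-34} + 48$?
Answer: $\frac{118694}{1029} \approx 115.35$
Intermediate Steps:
$B = \frac{791}{17}$ ($B = 50 \left(- \frac{1}{34}\right) + 48 = - \frac{25}{17} + 48 = \frac{791}{17} \approx 46.529$)
$A{\left(y \right)} = \frac{791}{17} - y$
$\frac{6982}{A{\left(-14 \right)}} = \frac{6982}{\frac{791}{17} - -14} = \frac{6982}{\frac{791}{17} + 14} = \frac{6982}{\frac{1029}{17}} = 6982 \cdot \frac{17}{1029} = \frac{118694}{1029}$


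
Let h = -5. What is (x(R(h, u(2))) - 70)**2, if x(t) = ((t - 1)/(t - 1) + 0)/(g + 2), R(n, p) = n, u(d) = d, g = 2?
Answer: 77841/16 ≈ 4865.1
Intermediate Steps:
x(t) = 1/4 (x(t) = ((t - 1)/(t - 1) + 0)/(2 + 2) = ((-1 + t)/(-1 + t) + 0)/4 = (1 + 0)*(1/4) = 1*(1/4) = 1/4)
(x(R(h, u(2))) - 70)**2 = (1/4 - 70)**2 = (-279/4)**2 = 77841/16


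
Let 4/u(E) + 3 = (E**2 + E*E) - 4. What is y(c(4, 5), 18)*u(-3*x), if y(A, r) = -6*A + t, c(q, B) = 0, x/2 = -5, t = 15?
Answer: 60/1793 ≈ 0.033463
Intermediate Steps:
x = -10 (x = 2*(-5) = -10)
y(A, r) = 15 - 6*A (y(A, r) = -6*A + 15 = 15 - 6*A)
u(E) = 4/(-7 + 2*E**2) (u(E) = 4/(-3 + ((E**2 + E*E) - 4)) = 4/(-3 + ((E**2 + E**2) - 4)) = 4/(-3 + (2*E**2 - 4)) = 4/(-3 + (-4 + 2*E**2)) = 4/(-7 + 2*E**2))
y(c(4, 5), 18)*u(-3*x) = (15 - 6*0)*(4/(-7 + 2*(-3*(-10))**2)) = (15 + 0)*(4/(-7 + 2*30**2)) = 15*(4/(-7 + 2*900)) = 15*(4/(-7 + 1800)) = 15*(4/1793) = 60/1793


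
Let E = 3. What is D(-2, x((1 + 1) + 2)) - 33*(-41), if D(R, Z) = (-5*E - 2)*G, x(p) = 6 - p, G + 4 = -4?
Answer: 1489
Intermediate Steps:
G = -8 (G = -4 - 4 = -8)
D(R, Z) = 136 (D(R, Z) = (-5*3 - 2)*(-8) = (-15 - 2)*(-8) = -17*(-8) = 136)
D(-2, x((1 + 1) + 2)) - 33*(-41) = 136 - 33*(-41) = 136 + 1353 = 1489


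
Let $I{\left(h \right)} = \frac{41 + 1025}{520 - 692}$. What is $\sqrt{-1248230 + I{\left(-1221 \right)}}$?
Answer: $\frac{i \sqrt{9231954918}}{86} \approx 1117.2 i$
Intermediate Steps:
$I{\left(h \right)} = - \frac{533}{86}$ ($I{\left(h \right)} = \frac{1066}{-172} = 1066 \left(- \frac{1}{172}\right) = - \frac{533}{86}$)
$\sqrt{-1248230 + I{\left(-1221 \right)}} = \sqrt{-1248230 - \frac{533}{86}} = \sqrt{- \frac{107348313}{86}} = \frac{i \sqrt{9231954918}}{86}$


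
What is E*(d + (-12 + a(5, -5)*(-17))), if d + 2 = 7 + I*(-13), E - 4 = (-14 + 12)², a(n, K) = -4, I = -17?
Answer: 2256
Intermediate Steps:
E = 8 (E = 4 + (-14 + 12)² = 4 + (-2)² = 4 + 4 = 8)
d = 226 (d = -2 + (7 - 17*(-13)) = -2 + (7 + 221) = -2 + 228 = 226)
E*(d + (-12 + a(5, -5)*(-17))) = 8*(226 + (-12 - 4*(-17))) = 8*(226 + (-12 + 68)) = 8*(226 + 56) = 8*282 = 2256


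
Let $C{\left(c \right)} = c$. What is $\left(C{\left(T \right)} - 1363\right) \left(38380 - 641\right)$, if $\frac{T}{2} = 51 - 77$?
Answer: $-53400685$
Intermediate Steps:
$T = -52$ ($T = 2 \left(51 - 77\right) = 2 \left(-26\right) = -52$)
$\left(C{\left(T \right)} - 1363\right) \left(38380 - 641\right) = \left(-52 - 1363\right) \left(38380 - 641\right) = \left(-1415\right) 37739 = -53400685$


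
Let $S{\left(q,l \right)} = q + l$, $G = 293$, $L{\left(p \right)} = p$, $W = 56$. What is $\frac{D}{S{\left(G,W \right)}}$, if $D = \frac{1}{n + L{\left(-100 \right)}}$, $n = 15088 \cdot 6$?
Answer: $\frac{1}{31559372} \approx 3.1686 \cdot 10^{-8}$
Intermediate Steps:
$n = 90528$
$S{\left(q,l \right)} = l + q$
$D = \frac{1}{90428}$ ($D = \frac{1}{90528 - 100} = \frac{1}{90428} \approx 1.1059 \cdot 10^{-5}$)
$\frac{D}{S{\left(G,W \right)}} = \frac{1}{90428 \left(56 + 293\right)} = \frac{1}{90428 \cdot 349} = \frac{1}{90428} \cdot \frac{1}{349} = \frac{1}{31559372}$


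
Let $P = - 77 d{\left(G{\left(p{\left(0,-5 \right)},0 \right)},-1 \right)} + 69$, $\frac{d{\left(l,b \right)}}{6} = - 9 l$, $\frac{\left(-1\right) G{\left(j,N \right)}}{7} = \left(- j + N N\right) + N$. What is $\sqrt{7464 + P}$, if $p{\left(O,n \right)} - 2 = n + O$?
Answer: $9 i \sqrt{985} \approx 282.46 i$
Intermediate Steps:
$p{\left(O,n \right)} = 2 + O + n$ ($p{\left(O,n \right)} = 2 + \left(n + O\right) = 2 + \left(O + n\right) = 2 + O + n$)
$G{\left(j,N \right)} = - 7 N - 7 N^{2} + 7 j$ ($G{\left(j,N \right)} = - 7 \left(\left(- j + N N\right) + N\right) = - 7 \left(\left(- j + N^{2}\right) + N\right) = - 7 \left(\left(N^{2} - j\right) + N\right) = - 7 \left(N + N^{2} - j\right) = - 7 N - 7 N^{2} + 7 j$)
$d{\left(l,b \right)} = - 54 l$ ($d{\left(l,b \right)} = 6 \left(- 9 l\right) = - 54 l$)
$P = -87249$ ($P = - 77 \left(- 54 \left(\left(-7\right) 0 - 7 \cdot 0^{2} + 7 \left(2 + 0 - 5\right)\right)\right) + 69 = - 77 \left(- 54 \left(0 - 0 + 7 \left(-3\right)\right)\right) + 69 = - 77 \left(- 54 \left(0 + 0 - 21\right)\right) + 69 = - 77 \left(\left(-54\right) \left(-21\right)\right) + 69 = \left(-77\right) 1134 + 69 = -87318 + 69 = -87249$)
$\sqrt{7464 + P} = \sqrt{7464 - 87249} = \sqrt{-79785} = 9 i \sqrt{985}$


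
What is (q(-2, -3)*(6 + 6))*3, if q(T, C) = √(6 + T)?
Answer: 72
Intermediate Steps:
(q(-2, -3)*(6 + 6))*3 = (√(6 - 2)*(6 + 6))*3 = (√4*12)*3 = (2*12)*3 = 24*3 = 72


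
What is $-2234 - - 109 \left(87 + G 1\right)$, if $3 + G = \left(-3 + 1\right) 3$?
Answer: $6268$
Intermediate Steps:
$G = -9$ ($G = -3 + \left(-3 + 1\right) 3 = -3 - 6 = -9$)
$-2234 - - 109 \left(87 + G 1\right) = -2234 - - 109 \left(87 - 9\right) = -2234 - \left(-109\right) 78 = -2234 - -8502 = -2234 + 8502 = 6268$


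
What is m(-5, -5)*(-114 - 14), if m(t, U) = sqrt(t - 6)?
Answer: -128*I*sqrt(11) ≈ -424.53*I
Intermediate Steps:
m(t, U) = sqrt(-6 + t)
m(-5, -5)*(-114 - 14) = sqrt(-6 - 5)*(-114 - 14) = sqrt(-11)*(-128) = (I*sqrt(11))*(-128) = -128*I*sqrt(11)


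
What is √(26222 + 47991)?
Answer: √74213 ≈ 272.42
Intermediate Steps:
√(26222 + 47991) = √74213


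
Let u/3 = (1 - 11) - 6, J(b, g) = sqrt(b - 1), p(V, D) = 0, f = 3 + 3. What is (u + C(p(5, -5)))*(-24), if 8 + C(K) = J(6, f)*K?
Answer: 1344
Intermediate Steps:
f = 6
J(b, g) = sqrt(-1 + b)
C(K) = -8 + K*sqrt(5) (C(K) = -8 + sqrt(-1 + 6)*K = -8 + sqrt(5)*K = -8 + K*sqrt(5))
u = -48 (u = 3*((1 - 11) - 6) = 3*(-10 - 6) = 3*(-16) = -48)
(u + C(p(5, -5)))*(-24) = (-48 + (-8 + 0*sqrt(5)))*(-24) = (-48 + (-8 + 0))*(-24) = (-48 - 8)*(-24) = -56*(-24) = 1344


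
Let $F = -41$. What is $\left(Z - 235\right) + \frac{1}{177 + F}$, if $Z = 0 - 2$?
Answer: $- \frac{32231}{136} \approx -236.99$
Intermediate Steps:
$Z = -2$ ($Z = 0 - 2 = -2$)
$\left(Z - 235\right) + \frac{1}{177 + F} = \left(-2 - 235\right) + \frac{1}{177 - 41} = -237 + \frac{1}{136} = - \frac{32231}{136}$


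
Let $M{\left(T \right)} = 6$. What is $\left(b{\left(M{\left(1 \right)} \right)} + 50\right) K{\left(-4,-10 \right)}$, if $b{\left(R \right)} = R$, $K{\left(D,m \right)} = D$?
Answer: $-224$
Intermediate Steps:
$\left(b{\left(M{\left(1 \right)} \right)} + 50\right) K{\left(-4,-10 \right)} = \left(6 + 50\right) \left(-4\right) = 56 \left(-4\right) = -224$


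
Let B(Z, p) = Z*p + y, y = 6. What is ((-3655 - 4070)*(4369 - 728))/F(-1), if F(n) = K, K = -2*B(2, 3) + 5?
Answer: 28126725/19 ≈ 1.4804e+6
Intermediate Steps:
B(Z, p) = 6 + Z*p (B(Z, p) = Z*p + 6 = 6 + Z*p)
K = -19 (K = -2*(6 + 2*3) + 5 = -2*(6 + 6) + 5 = -2*12 + 5 = -24 + 5 = -19)
F(n) = -19
((-3655 - 4070)*(4369 - 728))/F(-1) = ((-3655 - 4070)*(4369 - 728))/(-19) = -7725*3641*(-1/19) = -28126725*(-1/19) = 28126725/19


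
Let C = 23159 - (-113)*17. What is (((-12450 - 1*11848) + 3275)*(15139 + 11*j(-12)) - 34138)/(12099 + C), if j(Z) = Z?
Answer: -105175433/12393 ≈ -8486.7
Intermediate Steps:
C = 25080 (C = 23159 - 1*(-1921) = 23159 + 1921 = 25080)
(((-12450 - 1*11848) + 3275)*(15139 + 11*j(-12)) - 34138)/(12099 + C) = (((-12450 - 1*11848) + 3275)*(15139 + 11*(-12)) - 34138)/(12099 + 25080) = (((-12450 - 11848) + 3275)*(15139 - 132) - 34138)/37179 = ((-24298 + 3275)*15007 - 34138)*(1/37179) = (-21023*15007 - 34138)*(1/37179) = (-315492161 - 34138)*(1/37179) = -315526299*1/37179 = -105175433/12393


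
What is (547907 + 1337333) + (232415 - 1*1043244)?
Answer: 1074411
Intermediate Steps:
(547907 + 1337333) + (232415 - 1*1043244) = 1885240 + (232415 - 1043244) = 1885240 - 810829 = 1074411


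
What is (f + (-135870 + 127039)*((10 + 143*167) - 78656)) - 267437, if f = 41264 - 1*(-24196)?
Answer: 483427738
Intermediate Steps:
f = 65460 (f = 41264 + 24196 = 65460)
(f + (-135870 + 127039)*((10 + 143*167) - 78656)) - 267437 = (65460 + (-135870 + 127039)*((10 + 143*167) - 78656)) - 267437 = (65460 - 8831*((10 + 23881) - 78656)) - 267437 = (65460 - 8831*(23891 - 78656)) - 267437 = (65460 - 8831*(-54765)) - 267437 = (65460 + 483629715) - 267437 = 483695175 - 267437 = 483427738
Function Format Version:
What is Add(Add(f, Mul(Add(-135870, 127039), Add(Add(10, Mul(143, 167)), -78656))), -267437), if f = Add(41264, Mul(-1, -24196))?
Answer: 483427738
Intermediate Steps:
f = 65460 (f = Add(41264, 24196) = 65460)
Add(Add(f, Mul(Add(-135870, 127039), Add(Add(10, Mul(143, 167)), -78656))), -267437) = Add(Add(65460, Mul(Add(-135870, 127039), Add(Add(10, Mul(143, 167)), -78656))), -267437) = Add(Add(65460, Mul(-8831, Add(Add(10, 23881), -78656))), -267437) = Add(Add(65460, Mul(-8831, Add(23891, -78656))), -267437) = Add(Add(65460, Mul(-8831, -54765)), -267437) = Add(Add(65460, 483629715), -267437) = Add(483695175, -267437) = 483427738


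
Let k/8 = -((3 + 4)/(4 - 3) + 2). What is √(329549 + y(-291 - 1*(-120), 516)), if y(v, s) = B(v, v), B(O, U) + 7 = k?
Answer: √329470 ≈ 574.00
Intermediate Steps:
k = -72 (k = 8*(-((3 + 4)/(4 - 3) + 2)) = 8*(-(7/1 + 2)) = 8*(-(7*1 + 2)) = 8*(-(7 + 2)) = 8*(-1*9) = 8*(-9) = -72)
B(O, U) = -79 (B(O, U) = -7 - 72 = -79)
y(v, s) = -79
√(329549 + y(-291 - 1*(-120), 516)) = √(329549 - 79) = √329470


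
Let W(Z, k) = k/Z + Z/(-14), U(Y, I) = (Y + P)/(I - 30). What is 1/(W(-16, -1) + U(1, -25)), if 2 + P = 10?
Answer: 6160/6417 ≈ 0.95995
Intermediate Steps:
P = 8 (P = -2 + 10 = 8)
U(Y, I) = (8 + Y)/(-30 + I) (U(Y, I) = (Y + 8)/(I - 30) = (8 + Y)/(-30 + I))
W(Z, k) = -Z/14 + k/Z (W(Z, k) = k/Z + Z*(-1/14) = k/Z - Z/14 = -Z/14 + k/Z)
1/(W(-16, -1) + U(1, -25)) = 1/((-1/14*(-16) - 1/(-16)) + (8 + 1)/(-30 - 25)) = 1/((8/7 - 1*(-1/16)) + 9/(-55)) = 1/((8/7 + 1/16) - 1/55*9) = 1/(135/112 - 9/55) = 1/(6417/6160) = 6160/6417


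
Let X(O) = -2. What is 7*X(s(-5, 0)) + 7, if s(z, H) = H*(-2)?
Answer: -7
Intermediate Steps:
s(z, H) = -2*H
7*X(s(-5, 0)) + 7 = 7*(-2) + 7 = -14 + 7 = -7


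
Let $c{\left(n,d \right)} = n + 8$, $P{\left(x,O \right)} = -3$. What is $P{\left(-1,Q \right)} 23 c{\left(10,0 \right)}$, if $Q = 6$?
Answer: $-1242$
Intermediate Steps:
$c{\left(n,d \right)} = 8 + n$
$P{\left(-1,Q \right)} 23 c{\left(10,0 \right)} = \left(-3\right) 23 \left(8 + 10\right) = \left(-69\right) 18 = -1242$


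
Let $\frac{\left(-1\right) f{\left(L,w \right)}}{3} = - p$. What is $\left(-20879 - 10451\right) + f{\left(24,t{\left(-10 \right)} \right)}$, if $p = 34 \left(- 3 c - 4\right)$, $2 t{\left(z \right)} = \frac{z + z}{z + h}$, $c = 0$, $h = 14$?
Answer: $-31738$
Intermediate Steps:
$t{\left(z \right)} = \frac{z}{14 + z}$ ($t{\left(z \right)} = \frac{\left(z + z\right) \frac{1}{z + 14}}{2} = \frac{2 z \frac{1}{14 + z}}{2} = \frac{z}{14 + z}$)
$p = -136$ ($p = 34 \left(\left(-3\right) 0 - 4\right) = 34 \left(0 - 4\right) = 34 \left(-4\right) = -136$)
$f{\left(L,w \right)} = -408$ ($f{\left(L,w \right)} = - 3 \left(\left(-1\right) \left(-136\right)\right) = \left(-3\right) 136 = -408$)
$\left(-20879 - 10451\right) + f{\left(24,t{\left(-10 \right)} \right)} = \left(-20879 - 10451\right) - 408 = -31330 - 408 = -31738$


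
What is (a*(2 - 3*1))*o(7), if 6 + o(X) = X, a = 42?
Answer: -42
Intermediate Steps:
o(X) = -6 + X
(a*(2 - 3*1))*o(7) = (42*(2 - 3*1))*(-6 + 7) = (42*(2 - 3))*1 = (42*(-1))*1 = -42*1 = -42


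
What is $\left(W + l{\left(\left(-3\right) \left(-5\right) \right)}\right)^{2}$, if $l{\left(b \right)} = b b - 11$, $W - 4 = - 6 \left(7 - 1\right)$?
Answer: $33124$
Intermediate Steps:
$W = -32$ ($W = 4 - 6 \left(7 - 1\right) = 4 - 36 = -32$)
$l{\left(b \right)} = -11 + b^{2}$ ($l{\left(b \right)} = b^{2} - 11 = -11 + b^{2}$)
$\left(W + l{\left(\left(-3\right) \left(-5\right) \right)}\right)^{2} = \left(-32 - \left(11 - \left(\left(-3\right) \left(-5\right)\right)^{2}\right)\right)^{2} = \left(-32 - \left(11 - 15^{2}\right)\right)^{2} = \left(-32 + \left(-11 + 225\right)\right)^{2} = \left(-32 + 214\right)^{2} = 182^{2} = 33124$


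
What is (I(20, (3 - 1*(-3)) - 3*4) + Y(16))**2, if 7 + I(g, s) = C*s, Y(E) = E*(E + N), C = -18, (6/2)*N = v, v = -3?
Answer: 116281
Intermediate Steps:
N = -1 (N = (1/3)*(-3) = -1)
Y(E) = E*(-1 + E) (Y(E) = E*(E - 1) = E*(-1 + E))
I(g, s) = -7 - 18*s
(I(20, (3 - 1*(-3)) - 3*4) + Y(16))**2 = ((-7 - 18*((3 - 1*(-3)) - 3*4)) + 16*(-1 + 16))**2 = ((-7 - 18*((3 + 3) - 12)) + 16*15)**2 = ((-7 - 18*(6 - 12)) + 240)**2 = ((-7 - 18*(-6)) + 240)**2 = ((-7 + 108) + 240)**2 = (101 + 240)**2 = 341**2 = 116281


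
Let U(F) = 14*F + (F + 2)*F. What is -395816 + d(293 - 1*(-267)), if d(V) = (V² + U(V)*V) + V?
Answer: 180551944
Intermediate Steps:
U(F) = 14*F + F*(2 + F) (U(F) = 14*F + (2 + F)*F = 14*F + F*(2 + F))
d(V) = V + V² + V²*(16 + V) (d(V) = (V² + (V*(16 + V))*V) + V = (V² + V²*(16 + V)) + V = V + V² + V²*(16 + V))
-395816 + d(293 - 1*(-267)) = -395816 + (293 - 1*(-267))*(1 + (293 - 1*(-267)) + (293 - 1*(-267))*(16 + (293 - 1*(-267)))) = -395816 + (293 + 267)*(1 + (293 + 267) + (293 + 267)*(16 + (293 + 267))) = -395816 + 560*(1 + 560 + 560*(16 + 560)) = -395816 + 560*(1 + 560 + 560*576) = -395816 + 560*(1 + 560 + 322560) = -395816 + 560*323121 = -395816 + 180947760 = 180551944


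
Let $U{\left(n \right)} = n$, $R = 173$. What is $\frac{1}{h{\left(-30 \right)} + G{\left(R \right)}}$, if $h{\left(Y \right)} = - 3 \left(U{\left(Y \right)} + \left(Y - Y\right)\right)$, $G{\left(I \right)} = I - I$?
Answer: $\frac{1}{90} \approx 0.011111$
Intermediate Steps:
$G{\left(I \right)} = 0$
$h{\left(Y \right)} = - 3 Y$ ($h{\left(Y \right)} = - 3 \left(Y + \left(Y - Y\right)\right) = - 3 \left(Y + 0\right) = - 3 Y$)
$\frac{1}{h{\left(-30 \right)} + G{\left(R \right)}} = \frac{1}{\left(-3\right) \left(-30\right) + 0} = \frac{1}{90 + 0} = \frac{1}{90}$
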